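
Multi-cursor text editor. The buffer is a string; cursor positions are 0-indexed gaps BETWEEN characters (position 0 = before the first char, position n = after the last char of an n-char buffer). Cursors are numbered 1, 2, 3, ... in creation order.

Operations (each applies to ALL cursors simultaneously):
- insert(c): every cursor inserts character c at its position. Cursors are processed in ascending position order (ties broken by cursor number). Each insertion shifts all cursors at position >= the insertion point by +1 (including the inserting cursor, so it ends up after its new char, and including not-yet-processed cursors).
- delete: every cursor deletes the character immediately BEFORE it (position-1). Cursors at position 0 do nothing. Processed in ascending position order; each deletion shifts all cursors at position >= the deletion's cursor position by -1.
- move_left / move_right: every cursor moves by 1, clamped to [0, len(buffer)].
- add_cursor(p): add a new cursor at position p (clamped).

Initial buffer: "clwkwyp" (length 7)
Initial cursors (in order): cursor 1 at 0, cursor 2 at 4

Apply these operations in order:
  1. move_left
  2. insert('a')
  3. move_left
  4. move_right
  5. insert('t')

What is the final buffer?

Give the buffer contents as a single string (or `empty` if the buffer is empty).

After op 1 (move_left): buffer="clwkwyp" (len 7), cursors c1@0 c2@3, authorship .......
After op 2 (insert('a')): buffer="aclwakwyp" (len 9), cursors c1@1 c2@5, authorship 1...2....
After op 3 (move_left): buffer="aclwakwyp" (len 9), cursors c1@0 c2@4, authorship 1...2....
After op 4 (move_right): buffer="aclwakwyp" (len 9), cursors c1@1 c2@5, authorship 1...2....
After op 5 (insert('t')): buffer="atclwatkwyp" (len 11), cursors c1@2 c2@7, authorship 11...22....

Answer: atclwatkwyp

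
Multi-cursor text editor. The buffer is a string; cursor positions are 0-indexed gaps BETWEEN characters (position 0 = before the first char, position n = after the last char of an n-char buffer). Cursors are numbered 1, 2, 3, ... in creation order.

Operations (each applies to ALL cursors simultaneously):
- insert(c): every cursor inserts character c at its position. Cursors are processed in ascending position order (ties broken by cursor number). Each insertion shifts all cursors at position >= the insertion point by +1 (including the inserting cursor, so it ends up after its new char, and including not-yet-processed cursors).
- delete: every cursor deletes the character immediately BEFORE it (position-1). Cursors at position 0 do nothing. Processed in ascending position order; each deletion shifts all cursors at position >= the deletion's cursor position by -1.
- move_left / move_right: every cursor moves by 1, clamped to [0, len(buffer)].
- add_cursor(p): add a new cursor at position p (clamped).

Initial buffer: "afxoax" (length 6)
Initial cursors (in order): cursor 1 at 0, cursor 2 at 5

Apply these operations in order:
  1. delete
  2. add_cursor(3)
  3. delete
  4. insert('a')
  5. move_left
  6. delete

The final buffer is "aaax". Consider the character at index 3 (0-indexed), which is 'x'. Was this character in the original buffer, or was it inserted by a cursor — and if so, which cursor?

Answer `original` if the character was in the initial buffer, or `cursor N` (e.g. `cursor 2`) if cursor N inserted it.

After op 1 (delete): buffer="afxox" (len 5), cursors c1@0 c2@4, authorship .....
After op 2 (add_cursor(3)): buffer="afxox" (len 5), cursors c1@0 c3@3 c2@4, authorship .....
After op 3 (delete): buffer="afx" (len 3), cursors c1@0 c2@2 c3@2, authorship ...
After op 4 (insert('a')): buffer="aafaax" (len 6), cursors c1@1 c2@5 c3@5, authorship 1..23.
After op 5 (move_left): buffer="aafaax" (len 6), cursors c1@0 c2@4 c3@4, authorship 1..23.
After op 6 (delete): buffer="aaax" (len 4), cursors c1@0 c2@2 c3@2, authorship 1.3.
Authorship (.=original, N=cursor N): 1 . 3 .
Index 3: author = original

Answer: original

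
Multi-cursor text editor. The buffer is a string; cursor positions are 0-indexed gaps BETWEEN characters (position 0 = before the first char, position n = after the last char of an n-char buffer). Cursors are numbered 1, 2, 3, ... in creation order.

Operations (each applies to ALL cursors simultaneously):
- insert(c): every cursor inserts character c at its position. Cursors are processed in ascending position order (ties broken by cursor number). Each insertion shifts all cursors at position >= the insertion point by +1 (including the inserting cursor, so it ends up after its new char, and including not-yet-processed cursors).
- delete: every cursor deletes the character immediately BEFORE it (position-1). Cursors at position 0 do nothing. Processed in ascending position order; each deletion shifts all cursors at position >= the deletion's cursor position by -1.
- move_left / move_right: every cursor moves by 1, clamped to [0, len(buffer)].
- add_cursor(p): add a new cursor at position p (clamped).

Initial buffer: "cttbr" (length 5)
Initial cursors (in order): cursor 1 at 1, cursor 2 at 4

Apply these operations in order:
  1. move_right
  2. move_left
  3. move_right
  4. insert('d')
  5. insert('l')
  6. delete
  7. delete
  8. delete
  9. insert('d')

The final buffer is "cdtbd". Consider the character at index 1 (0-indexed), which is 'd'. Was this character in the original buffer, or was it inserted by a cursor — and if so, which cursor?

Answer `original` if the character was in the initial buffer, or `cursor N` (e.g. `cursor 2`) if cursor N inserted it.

Answer: cursor 1

Derivation:
After op 1 (move_right): buffer="cttbr" (len 5), cursors c1@2 c2@5, authorship .....
After op 2 (move_left): buffer="cttbr" (len 5), cursors c1@1 c2@4, authorship .....
After op 3 (move_right): buffer="cttbr" (len 5), cursors c1@2 c2@5, authorship .....
After op 4 (insert('d')): buffer="ctdtbrd" (len 7), cursors c1@3 c2@7, authorship ..1...2
After op 5 (insert('l')): buffer="ctdltbrdl" (len 9), cursors c1@4 c2@9, authorship ..11...22
After op 6 (delete): buffer="ctdtbrd" (len 7), cursors c1@3 c2@7, authorship ..1...2
After op 7 (delete): buffer="cttbr" (len 5), cursors c1@2 c2@5, authorship .....
After op 8 (delete): buffer="ctb" (len 3), cursors c1@1 c2@3, authorship ...
After op 9 (insert('d')): buffer="cdtbd" (len 5), cursors c1@2 c2@5, authorship .1..2
Authorship (.=original, N=cursor N): . 1 . . 2
Index 1: author = 1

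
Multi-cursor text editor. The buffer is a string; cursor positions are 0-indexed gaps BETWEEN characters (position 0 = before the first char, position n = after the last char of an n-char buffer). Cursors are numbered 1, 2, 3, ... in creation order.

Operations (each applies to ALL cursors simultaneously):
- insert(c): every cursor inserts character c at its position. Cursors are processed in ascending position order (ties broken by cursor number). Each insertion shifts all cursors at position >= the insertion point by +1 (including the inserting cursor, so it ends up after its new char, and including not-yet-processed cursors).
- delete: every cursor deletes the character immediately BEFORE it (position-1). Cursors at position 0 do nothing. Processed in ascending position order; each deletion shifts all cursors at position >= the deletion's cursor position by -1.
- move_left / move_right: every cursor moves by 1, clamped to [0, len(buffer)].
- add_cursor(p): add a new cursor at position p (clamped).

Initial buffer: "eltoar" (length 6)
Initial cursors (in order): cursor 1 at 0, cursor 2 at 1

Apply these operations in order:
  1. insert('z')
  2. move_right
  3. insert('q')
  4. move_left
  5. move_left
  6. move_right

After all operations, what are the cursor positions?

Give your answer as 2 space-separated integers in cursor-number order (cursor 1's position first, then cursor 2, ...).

After op 1 (insert('z')): buffer="zezltoar" (len 8), cursors c1@1 c2@3, authorship 1.2.....
After op 2 (move_right): buffer="zezltoar" (len 8), cursors c1@2 c2@4, authorship 1.2.....
After op 3 (insert('q')): buffer="zeqzlqtoar" (len 10), cursors c1@3 c2@6, authorship 1.12.2....
After op 4 (move_left): buffer="zeqzlqtoar" (len 10), cursors c1@2 c2@5, authorship 1.12.2....
After op 5 (move_left): buffer="zeqzlqtoar" (len 10), cursors c1@1 c2@4, authorship 1.12.2....
After op 6 (move_right): buffer="zeqzlqtoar" (len 10), cursors c1@2 c2@5, authorship 1.12.2....

Answer: 2 5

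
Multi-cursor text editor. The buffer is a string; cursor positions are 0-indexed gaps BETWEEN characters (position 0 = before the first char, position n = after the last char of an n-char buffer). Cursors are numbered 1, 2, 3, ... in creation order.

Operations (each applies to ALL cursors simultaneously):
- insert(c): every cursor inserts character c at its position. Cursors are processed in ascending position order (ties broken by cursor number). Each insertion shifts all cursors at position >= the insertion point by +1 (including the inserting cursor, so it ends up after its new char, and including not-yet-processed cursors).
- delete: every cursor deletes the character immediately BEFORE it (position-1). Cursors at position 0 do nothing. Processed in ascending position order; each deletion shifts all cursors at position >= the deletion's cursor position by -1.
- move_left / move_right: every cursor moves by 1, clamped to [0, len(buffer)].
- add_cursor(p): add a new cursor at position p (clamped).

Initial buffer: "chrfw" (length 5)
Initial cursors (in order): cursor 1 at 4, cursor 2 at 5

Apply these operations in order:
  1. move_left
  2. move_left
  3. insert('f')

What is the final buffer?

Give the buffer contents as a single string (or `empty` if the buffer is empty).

After op 1 (move_left): buffer="chrfw" (len 5), cursors c1@3 c2@4, authorship .....
After op 2 (move_left): buffer="chrfw" (len 5), cursors c1@2 c2@3, authorship .....
After op 3 (insert('f')): buffer="chfrffw" (len 7), cursors c1@3 c2@5, authorship ..1.2..

Answer: chfrffw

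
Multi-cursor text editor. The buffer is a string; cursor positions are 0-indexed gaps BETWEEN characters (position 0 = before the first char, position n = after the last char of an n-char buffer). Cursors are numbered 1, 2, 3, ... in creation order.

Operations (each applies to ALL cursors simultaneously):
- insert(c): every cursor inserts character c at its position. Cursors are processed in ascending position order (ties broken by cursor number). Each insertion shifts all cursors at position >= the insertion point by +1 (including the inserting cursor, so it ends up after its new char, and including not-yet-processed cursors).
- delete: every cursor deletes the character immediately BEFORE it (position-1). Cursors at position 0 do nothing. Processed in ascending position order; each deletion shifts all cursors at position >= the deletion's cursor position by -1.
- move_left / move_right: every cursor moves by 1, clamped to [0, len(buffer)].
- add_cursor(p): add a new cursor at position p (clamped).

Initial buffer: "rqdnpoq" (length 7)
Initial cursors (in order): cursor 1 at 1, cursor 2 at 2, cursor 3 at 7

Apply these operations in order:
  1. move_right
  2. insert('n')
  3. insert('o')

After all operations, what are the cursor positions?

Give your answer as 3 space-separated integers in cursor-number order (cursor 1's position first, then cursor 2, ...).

Answer: 4 7 13

Derivation:
After op 1 (move_right): buffer="rqdnpoq" (len 7), cursors c1@2 c2@3 c3@7, authorship .......
After op 2 (insert('n')): buffer="rqndnnpoqn" (len 10), cursors c1@3 c2@5 c3@10, authorship ..1.2....3
After op 3 (insert('o')): buffer="rqnodnonpoqno" (len 13), cursors c1@4 c2@7 c3@13, authorship ..11.22....33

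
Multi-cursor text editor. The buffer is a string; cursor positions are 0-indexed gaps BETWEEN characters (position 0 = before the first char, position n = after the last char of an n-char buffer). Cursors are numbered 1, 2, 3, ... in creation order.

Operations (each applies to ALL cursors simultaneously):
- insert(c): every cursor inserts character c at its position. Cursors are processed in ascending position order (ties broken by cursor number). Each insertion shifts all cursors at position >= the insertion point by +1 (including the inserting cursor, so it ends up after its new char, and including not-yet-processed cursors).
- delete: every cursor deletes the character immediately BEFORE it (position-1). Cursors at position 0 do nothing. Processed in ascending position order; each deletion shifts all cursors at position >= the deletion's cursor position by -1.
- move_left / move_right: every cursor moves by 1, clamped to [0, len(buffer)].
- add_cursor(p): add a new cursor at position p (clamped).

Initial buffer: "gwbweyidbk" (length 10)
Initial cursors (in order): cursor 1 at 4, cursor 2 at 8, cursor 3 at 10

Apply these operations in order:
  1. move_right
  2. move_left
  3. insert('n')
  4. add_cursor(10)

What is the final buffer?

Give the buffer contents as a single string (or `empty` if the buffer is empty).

Answer: gwbwneyidnbnk

Derivation:
After op 1 (move_right): buffer="gwbweyidbk" (len 10), cursors c1@5 c2@9 c3@10, authorship ..........
After op 2 (move_left): buffer="gwbweyidbk" (len 10), cursors c1@4 c2@8 c3@9, authorship ..........
After op 3 (insert('n')): buffer="gwbwneyidnbnk" (len 13), cursors c1@5 c2@10 c3@12, authorship ....1....2.3.
After op 4 (add_cursor(10)): buffer="gwbwneyidnbnk" (len 13), cursors c1@5 c2@10 c4@10 c3@12, authorship ....1....2.3.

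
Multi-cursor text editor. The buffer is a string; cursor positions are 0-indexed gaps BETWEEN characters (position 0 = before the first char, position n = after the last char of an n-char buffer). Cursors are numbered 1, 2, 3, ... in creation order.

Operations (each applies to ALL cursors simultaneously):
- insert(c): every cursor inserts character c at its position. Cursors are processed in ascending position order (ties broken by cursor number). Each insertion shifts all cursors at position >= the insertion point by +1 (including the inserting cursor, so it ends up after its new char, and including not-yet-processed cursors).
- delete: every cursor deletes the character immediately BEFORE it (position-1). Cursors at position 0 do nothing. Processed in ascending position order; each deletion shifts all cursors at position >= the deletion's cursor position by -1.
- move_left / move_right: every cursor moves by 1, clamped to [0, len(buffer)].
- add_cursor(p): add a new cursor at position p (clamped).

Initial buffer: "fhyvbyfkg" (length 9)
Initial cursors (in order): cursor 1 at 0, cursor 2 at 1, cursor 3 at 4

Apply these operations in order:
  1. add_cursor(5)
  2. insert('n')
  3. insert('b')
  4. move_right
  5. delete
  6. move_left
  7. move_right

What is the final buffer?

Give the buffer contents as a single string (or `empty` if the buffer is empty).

After op 1 (add_cursor(5)): buffer="fhyvbyfkg" (len 9), cursors c1@0 c2@1 c3@4 c4@5, authorship .........
After op 2 (insert('n')): buffer="nfnhyvnbnyfkg" (len 13), cursors c1@1 c2@3 c3@7 c4@9, authorship 1.2...3.4....
After op 3 (insert('b')): buffer="nbfnbhyvnbbnbyfkg" (len 17), cursors c1@2 c2@5 c3@10 c4@13, authorship 11.22...33.44....
After op 4 (move_right): buffer="nbfnbhyvnbbnbyfkg" (len 17), cursors c1@3 c2@6 c3@11 c4@14, authorship 11.22...33.44....
After op 5 (delete): buffer="nbnbyvnbnbfkg" (len 13), cursors c1@2 c2@4 c3@8 c4@10, authorship 1122..3344...
After op 6 (move_left): buffer="nbnbyvnbnbfkg" (len 13), cursors c1@1 c2@3 c3@7 c4@9, authorship 1122..3344...
After op 7 (move_right): buffer="nbnbyvnbnbfkg" (len 13), cursors c1@2 c2@4 c3@8 c4@10, authorship 1122..3344...

Answer: nbnbyvnbnbfkg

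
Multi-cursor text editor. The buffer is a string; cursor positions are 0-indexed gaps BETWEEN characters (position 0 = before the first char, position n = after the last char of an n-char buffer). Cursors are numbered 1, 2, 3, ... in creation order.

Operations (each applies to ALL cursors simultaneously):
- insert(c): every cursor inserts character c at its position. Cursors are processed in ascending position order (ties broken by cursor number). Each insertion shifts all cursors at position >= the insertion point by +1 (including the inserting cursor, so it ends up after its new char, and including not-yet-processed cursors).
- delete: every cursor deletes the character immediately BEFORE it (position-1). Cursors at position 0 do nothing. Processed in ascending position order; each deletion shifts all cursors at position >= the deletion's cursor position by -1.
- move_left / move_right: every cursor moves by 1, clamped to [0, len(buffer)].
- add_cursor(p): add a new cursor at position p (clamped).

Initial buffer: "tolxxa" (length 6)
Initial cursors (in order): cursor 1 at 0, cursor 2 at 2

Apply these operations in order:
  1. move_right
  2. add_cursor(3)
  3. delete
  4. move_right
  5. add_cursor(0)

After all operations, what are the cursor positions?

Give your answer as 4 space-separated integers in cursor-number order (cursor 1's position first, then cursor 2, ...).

After op 1 (move_right): buffer="tolxxa" (len 6), cursors c1@1 c2@3, authorship ......
After op 2 (add_cursor(3)): buffer="tolxxa" (len 6), cursors c1@1 c2@3 c3@3, authorship ......
After op 3 (delete): buffer="xxa" (len 3), cursors c1@0 c2@0 c3@0, authorship ...
After op 4 (move_right): buffer="xxa" (len 3), cursors c1@1 c2@1 c3@1, authorship ...
After op 5 (add_cursor(0)): buffer="xxa" (len 3), cursors c4@0 c1@1 c2@1 c3@1, authorship ...

Answer: 1 1 1 0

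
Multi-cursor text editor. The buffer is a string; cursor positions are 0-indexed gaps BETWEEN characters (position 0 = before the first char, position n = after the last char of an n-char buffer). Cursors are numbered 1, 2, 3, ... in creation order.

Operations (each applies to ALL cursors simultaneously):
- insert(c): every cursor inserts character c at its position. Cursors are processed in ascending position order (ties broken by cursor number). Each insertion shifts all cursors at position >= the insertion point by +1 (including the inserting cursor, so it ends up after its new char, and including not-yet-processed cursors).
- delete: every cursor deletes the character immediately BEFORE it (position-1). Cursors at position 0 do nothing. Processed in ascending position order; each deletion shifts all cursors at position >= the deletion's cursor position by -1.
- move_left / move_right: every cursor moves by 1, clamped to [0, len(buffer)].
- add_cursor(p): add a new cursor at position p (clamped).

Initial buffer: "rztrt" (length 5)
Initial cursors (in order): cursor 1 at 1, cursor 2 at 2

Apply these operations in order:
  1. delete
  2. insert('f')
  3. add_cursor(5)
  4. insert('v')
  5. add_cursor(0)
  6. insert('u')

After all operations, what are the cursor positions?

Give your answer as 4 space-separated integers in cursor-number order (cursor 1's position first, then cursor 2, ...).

After op 1 (delete): buffer="trt" (len 3), cursors c1@0 c2@0, authorship ...
After op 2 (insert('f')): buffer="fftrt" (len 5), cursors c1@2 c2@2, authorship 12...
After op 3 (add_cursor(5)): buffer="fftrt" (len 5), cursors c1@2 c2@2 c3@5, authorship 12...
After op 4 (insert('v')): buffer="ffvvtrtv" (len 8), cursors c1@4 c2@4 c3@8, authorship 1212...3
After op 5 (add_cursor(0)): buffer="ffvvtrtv" (len 8), cursors c4@0 c1@4 c2@4 c3@8, authorship 1212...3
After op 6 (insert('u')): buffer="uffvvuutrtvu" (len 12), cursors c4@1 c1@7 c2@7 c3@12, authorship 4121212...33

Answer: 7 7 12 1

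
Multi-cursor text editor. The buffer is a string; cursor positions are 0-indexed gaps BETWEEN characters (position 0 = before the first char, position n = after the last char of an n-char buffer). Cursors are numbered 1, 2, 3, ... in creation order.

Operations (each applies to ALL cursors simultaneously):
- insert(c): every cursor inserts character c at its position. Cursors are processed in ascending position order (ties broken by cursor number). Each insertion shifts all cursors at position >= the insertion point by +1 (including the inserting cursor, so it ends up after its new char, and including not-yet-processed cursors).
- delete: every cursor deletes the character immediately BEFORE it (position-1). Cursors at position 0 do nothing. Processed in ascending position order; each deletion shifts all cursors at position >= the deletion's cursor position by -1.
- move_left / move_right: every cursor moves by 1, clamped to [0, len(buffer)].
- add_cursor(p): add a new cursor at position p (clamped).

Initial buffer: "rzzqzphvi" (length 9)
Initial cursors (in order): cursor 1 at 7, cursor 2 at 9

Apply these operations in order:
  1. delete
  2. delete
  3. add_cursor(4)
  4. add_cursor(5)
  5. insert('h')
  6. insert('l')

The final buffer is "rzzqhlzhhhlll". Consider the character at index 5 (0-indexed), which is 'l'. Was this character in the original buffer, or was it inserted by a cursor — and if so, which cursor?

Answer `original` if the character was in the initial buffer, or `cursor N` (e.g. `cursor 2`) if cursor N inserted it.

Answer: cursor 3

Derivation:
After op 1 (delete): buffer="rzzqzpv" (len 7), cursors c1@6 c2@7, authorship .......
After op 2 (delete): buffer="rzzqz" (len 5), cursors c1@5 c2@5, authorship .....
After op 3 (add_cursor(4)): buffer="rzzqz" (len 5), cursors c3@4 c1@5 c2@5, authorship .....
After op 4 (add_cursor(5)): buffer="rzzqz" (len 5), cursors c3@4 c1@5 c2@5 c4@5, authorship .....
After op 5 (insert('h')): buffer="rzzqhzhhh" (len 9), cursors c3@5 c1@9 c2@9 c4@9, authorship ....3.124
After op 6 (insert('l')): buffer="rzzqhlzhhhlll" (len 13), cursors c3@6 c1@13 c2@13 c4@13, authorship ....33.124124
Authorship (.=original, N=cursor N): . . . . 3 3 . 1 2 4 1 2 4
Index 5: author = 3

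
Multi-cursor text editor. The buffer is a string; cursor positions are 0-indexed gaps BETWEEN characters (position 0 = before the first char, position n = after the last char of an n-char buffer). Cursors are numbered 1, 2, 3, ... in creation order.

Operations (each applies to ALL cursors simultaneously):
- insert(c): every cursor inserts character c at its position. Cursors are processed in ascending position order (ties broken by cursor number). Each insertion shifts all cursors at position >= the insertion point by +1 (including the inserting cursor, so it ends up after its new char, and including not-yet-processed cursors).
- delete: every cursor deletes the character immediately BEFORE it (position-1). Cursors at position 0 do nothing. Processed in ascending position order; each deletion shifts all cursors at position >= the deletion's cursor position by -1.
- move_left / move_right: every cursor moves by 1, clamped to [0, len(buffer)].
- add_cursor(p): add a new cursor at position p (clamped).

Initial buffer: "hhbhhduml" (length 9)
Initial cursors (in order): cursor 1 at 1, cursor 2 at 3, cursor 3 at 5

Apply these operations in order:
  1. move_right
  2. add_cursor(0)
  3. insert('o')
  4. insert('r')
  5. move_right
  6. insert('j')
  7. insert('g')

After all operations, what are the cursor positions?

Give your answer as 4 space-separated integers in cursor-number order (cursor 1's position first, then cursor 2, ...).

After op 1 (move_right): buffer="hhbhhduml" (len 9), cursors c1@2 c2@4 c3@6, authorship .........
After op 2 (add_cursor(0)): buffer="hhbhhduml" (len 9), cursors c4@0 c1@2 c2@4 c3@6, authorship .........
After op 3 (insert('o')): buffer="ohhobhohdouml" (len 13), cursors c4@1 c1@4 c2@7 c3@10, authorship 4..1..2..3...
After op 4 (insert('r')): buffer="orhhorbhorhdoruml" (len 17), cursors c4@2 c1@6 c2@10 c3@14, authorship 44..11..22..33...
After op 5 (move_right): buffer="orhhorbhorhdoruml" (len 17), cursors c4@3 c1@7 c2@11 c3@15, authorship 44..11..22..33...
After op 6 (insert('j')): buffer="orhjhorbjhorhjdorujml" (len 21), cursors c4@4 c1@9 c2@14 c3@19, authorship 44.4.11.1.22.2.33.3..
After op 7 (insert('g')): buffer="orhjghorbjghorhjgdorujgml" (len 25), cursors c4@5 c1@11 c2@17 c3@23, authorship 44.44.11.11.22.22.33.33..

Answer: 11 17 23 5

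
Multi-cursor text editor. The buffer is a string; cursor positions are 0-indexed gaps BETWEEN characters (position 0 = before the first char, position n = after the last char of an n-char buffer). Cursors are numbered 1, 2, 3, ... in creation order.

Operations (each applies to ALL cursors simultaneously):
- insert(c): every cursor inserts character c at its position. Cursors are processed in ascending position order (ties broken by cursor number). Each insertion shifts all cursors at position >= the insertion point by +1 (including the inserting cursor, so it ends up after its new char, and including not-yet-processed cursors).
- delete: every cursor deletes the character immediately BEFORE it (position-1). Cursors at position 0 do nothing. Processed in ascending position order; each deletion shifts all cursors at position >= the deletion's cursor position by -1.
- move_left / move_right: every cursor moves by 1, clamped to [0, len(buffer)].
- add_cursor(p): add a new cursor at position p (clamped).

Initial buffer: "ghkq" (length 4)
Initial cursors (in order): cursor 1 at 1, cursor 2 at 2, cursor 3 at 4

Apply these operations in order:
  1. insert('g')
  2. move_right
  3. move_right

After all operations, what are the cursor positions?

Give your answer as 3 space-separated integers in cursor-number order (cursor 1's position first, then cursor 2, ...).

After op 1 (insert('g')): buffer="gghgkqg" (len 7), cursors c1@2 c2@4 c3@7, authorship .1.2..3
After op 2 (move_right): buffer="gghgkqg" (len 7), cursors c1@3 c2@5 c3@7, authorship .1.2..3
After op 3 (move_right): buffer="gghgkqg" (len 7), cursors c1@4 c2@6 c3@7, authorship .1.2..3

Answer: 4 6 7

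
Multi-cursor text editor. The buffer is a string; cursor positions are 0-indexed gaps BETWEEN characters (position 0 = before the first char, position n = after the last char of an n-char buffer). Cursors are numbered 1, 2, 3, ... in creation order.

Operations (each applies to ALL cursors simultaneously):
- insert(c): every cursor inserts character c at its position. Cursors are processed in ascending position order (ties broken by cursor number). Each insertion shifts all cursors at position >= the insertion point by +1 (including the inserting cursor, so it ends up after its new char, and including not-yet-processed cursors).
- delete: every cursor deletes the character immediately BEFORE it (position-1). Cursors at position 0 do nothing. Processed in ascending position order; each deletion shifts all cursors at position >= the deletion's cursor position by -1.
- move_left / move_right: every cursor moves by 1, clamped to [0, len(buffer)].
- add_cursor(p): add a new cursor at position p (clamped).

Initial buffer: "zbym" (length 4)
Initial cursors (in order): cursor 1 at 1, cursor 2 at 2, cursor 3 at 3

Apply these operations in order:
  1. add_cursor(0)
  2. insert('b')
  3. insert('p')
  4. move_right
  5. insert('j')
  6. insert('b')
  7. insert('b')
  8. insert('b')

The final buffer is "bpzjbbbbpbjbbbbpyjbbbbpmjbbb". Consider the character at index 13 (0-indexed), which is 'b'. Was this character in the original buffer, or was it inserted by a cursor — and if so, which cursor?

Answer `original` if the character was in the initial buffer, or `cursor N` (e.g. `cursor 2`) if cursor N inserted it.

After op 1 (add_cursor(0)): buffer="zbym" (len 4), cursors c4@0 c1@1 c2@2 c3@3, authorship ....
After op 2 (insert('b')): buffer="bzbbbybm" (len 8), cursors c4@1 c1@3 c2@5 c3@7, authorship 4.1.2.3.
After op 3 (insert('p')): buffer="bpzbpbbpybpm" (len 12), cursors c4@2 c1@5 c2@8 c3@11, authorship 44.11.22.33.
After op 4 (move_right): buffer="bpzbpbbpybpm" (len 12), cursors c4@3 c1@6 c2@9 c3@12, authorship 44.11.22.33.
After op 5 (insert('j')): buffer="bpzjbpbjbpyjbpmj" (len 16), cursors c4@4 c1@8 c2@12 c3@16, authorship 44.411.122.233.3
After op 6 (insert('b')): buffer="bpzjbbpbjbbpyjbbpmjb" (len 20), cursors c4@5 c1@10 c2@15 c3@20, authorship 44.4411.1122.2233.33
After op 7 (insert('b')): buffer="bpzjbbbpbjbbbpyjbbbpmjbb" (len 24), cursors c4@6 c1@12 c2@18 c3@24, authorship 44.44411.11122.22233.333
After op 8 (insert('b')): buffer="bpzjbbbbpbjbbbbpyjbbbbpmjbbb" (len 28), cursors c4@7 c1@14 c2@21 c3@28, authorship 44.444411.111122.222233.3333
Authorship (.=original, N=cursor N): 4 4 . 4 4 4 4 1 1 . 1 1 1 1 2 2 . 2 2 2 2 3 3 . 3 3 3 3
Index 13: author = 1

Answer: cursor 1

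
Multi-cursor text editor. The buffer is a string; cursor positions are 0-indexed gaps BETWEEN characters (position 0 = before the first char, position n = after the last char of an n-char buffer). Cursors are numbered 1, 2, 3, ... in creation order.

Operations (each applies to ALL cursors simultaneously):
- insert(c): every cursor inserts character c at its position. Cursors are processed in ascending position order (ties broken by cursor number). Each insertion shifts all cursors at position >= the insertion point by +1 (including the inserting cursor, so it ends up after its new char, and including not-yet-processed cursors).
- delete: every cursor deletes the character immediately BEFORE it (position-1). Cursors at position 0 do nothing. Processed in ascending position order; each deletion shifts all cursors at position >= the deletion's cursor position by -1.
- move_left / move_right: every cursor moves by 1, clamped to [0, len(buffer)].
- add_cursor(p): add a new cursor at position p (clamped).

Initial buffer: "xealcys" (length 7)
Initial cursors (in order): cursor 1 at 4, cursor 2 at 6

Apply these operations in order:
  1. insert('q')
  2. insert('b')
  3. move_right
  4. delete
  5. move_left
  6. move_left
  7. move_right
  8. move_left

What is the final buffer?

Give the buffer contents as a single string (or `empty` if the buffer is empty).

Answer: xealqbyqb

Derivation:
After op 1 (insert('q')): buffer="xealqcyqs" (len 9), cursors c1@5 c2@8, authorship ....1..2.
After op 2 (insert('b')): buffer="xealqbcyqbs" (len 11), cursors c1@6 c2@10, authorship ....11..22.
After op 3 (move_right): buffer="xealqbcyqbs" (len 11), cursors c1@7 c2@11, authorship ....11..22.
After op 4 (delete): buffer="xealqbyqb" (len 9), cursors c1@6 c2@9, authorship ....11.22
After op 5 (move_left): buffer="xealqbyqb" (len 9), cursors c1@5 c2@8, authorship ....11.22
After op 6 (move_left): buffer="xealqbyqb" (len 9), cursors c1@4 c2@7, authorship ....11.22
After op 7 (move_right): buffer="xealqbyqb" (len 9), cursors c1@5 c2@8, authorship ....11.22
After op 8 (move_left): buffer="xealqbyqb" (len 9), cursors c1@4 c2@7, authorship ....11.22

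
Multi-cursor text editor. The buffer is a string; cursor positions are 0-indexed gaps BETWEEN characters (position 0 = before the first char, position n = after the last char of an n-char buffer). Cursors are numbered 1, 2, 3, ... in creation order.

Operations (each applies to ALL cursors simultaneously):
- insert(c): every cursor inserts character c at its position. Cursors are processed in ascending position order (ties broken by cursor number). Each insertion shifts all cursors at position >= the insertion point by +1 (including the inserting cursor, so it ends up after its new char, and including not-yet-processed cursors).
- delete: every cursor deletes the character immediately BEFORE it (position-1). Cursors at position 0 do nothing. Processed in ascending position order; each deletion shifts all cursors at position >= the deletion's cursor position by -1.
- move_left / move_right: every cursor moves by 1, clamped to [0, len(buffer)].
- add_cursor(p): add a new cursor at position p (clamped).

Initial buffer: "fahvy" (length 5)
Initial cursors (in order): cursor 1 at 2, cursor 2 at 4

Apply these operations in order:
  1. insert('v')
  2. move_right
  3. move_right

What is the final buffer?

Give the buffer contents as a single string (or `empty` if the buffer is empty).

Answer: favhvvy

Derivation:
After op 1 (insert('v')): buffer="favhvvy" (len 7), cursors c1@3 c2@6, authorship ..1..2.
After op 2 (move_right): buffer="favhvvy" (len 7), cursors c1@4 c2@7, authorship ..1..2.
After op 3 (move_right): buffer="favhvvy" (len 7), cursors c1@5 c2@7, authorship ..1..2.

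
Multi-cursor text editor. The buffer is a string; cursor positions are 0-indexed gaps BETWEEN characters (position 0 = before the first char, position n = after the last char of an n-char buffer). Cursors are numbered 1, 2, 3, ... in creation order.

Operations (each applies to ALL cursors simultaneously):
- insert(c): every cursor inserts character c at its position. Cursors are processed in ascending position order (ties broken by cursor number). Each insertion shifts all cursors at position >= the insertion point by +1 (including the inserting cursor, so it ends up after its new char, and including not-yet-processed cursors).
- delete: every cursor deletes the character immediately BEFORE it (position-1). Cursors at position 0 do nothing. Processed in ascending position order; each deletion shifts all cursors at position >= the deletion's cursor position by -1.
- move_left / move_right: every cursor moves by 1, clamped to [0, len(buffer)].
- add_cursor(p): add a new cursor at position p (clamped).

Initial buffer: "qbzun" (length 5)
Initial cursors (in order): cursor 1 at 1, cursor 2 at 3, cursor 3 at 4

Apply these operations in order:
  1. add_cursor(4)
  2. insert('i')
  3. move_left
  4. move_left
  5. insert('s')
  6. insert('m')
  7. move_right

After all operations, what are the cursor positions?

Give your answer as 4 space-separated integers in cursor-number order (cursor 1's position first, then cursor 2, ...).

After op 1 (add_cursor(4)): buffer="qbzun" (len 5), cursors c1@1 c2@3 c3@4 c4@4, authorship .....
After op 2 (insert('i')): buffer="qibziuiin" (len 9), cursors c1@2 c2@5 c3@8 c4@8, authorship .1..2.34.
After op 3 (move_left): buffer="qibziuiin" (len 9), cursors c1@1 c2@4 c3@7 c4@7, authorship .1..2.34.
After op 4 (move_left): buffer="qibziuiin" (len 9), cursors c1@0 c2@3 c3@6 c4@6, authorship .1..2.34.
After op 5 (insert('s')): buffer="sqibsziussiin" (len 13), cursors c1@1 c2@5 c3@10 c4@10, authorship 1.1.2.2.3434.
After op 6 (insert('m')): buffer="smqibsmziussmmiin" (len 17), cursors c1@2 c2@7 c3@14 c4@14, authorship 11.1.22.2.343434.
After op 7 (move_right): buffer="smqibsmziussmmiin" (len 17), cursors c1@3 c2@8 c3@15 c4@15, authorship 11.1.22.2.343434.

Answer: 3 8 15 15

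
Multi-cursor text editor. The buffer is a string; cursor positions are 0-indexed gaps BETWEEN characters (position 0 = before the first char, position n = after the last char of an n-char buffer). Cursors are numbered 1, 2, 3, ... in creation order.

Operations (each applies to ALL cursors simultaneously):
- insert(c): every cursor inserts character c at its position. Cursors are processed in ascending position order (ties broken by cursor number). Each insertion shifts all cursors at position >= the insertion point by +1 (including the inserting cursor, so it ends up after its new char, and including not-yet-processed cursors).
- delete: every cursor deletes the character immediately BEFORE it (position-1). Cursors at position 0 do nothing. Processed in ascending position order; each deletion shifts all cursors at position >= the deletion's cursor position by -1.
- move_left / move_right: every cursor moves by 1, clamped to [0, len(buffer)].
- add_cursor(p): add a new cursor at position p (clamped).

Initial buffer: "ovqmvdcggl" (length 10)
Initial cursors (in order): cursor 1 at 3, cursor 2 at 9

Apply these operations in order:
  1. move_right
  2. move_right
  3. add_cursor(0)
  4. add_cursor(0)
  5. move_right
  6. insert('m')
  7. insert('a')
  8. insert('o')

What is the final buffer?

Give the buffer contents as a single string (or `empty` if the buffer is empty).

Answer: ommaaoovqmvdmaocgglmao

Derivation:
After op 1 (move_right): buffer="ovqmvdcggl" (len 10), cursors c1@4 c2@10, authorship ..........
After op 2 (move_right): buffer="ovqmvdcggl" (len 10), cursors c1@5 c2@10, authorship ..........
After op 3 (add_cursor(0)): buffer="ovqmvdcggl" (len 10), cursors c3@0 c1@5 c2@10, authorship ..........
After op 4 (add_cursor(0)): buffer="ovqmvdcggl" (len 10), cursors c3@0 c4@0 c1@5 c2@10, authorship ..........
After op 5 (move_right): buffer="ovqmvdcggl" (len 10), cursors c3@1 c4@1 c1@6 c2@10, authorship ..........
After op 6 (insert('m')): buffer="ommvqmvdmcgglm" (len 14), cursors c3@3 c4@3 c1@9 c2@14, authorship .34.....1....2
After op 7 (insert('a')): buffer="ommaavqmvdmacgglma" (len 18), cursors c3@5 c4@5 c1@12 c2@18, authorship .3434.....11....22
After op 8 (insert('o')): buffer="ommaaoovqmvdmaocgglmao" (len 22), cursors c3@7 c4@7 c1@15 c2@22, authorship .343434.....111....222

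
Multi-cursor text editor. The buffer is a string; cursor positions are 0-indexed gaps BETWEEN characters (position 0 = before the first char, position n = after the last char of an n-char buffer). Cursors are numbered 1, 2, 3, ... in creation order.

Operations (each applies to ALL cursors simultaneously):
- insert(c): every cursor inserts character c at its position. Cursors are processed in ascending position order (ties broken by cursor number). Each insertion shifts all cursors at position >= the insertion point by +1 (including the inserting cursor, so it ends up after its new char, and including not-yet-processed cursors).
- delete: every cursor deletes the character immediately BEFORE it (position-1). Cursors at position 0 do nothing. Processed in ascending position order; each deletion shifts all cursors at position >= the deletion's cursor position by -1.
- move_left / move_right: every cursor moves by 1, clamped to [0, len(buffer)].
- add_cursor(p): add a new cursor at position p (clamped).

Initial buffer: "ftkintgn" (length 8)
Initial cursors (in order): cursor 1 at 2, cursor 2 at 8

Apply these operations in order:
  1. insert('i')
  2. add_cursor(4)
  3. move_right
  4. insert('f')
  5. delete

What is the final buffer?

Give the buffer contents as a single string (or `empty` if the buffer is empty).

After op 1 (insert('i')): buffer="ftikintgni" (len 10), cursors c1@3 c2@10, authorship ..1......2
After op 2 (add_cursor(4)): buffer="ftikintgni" (len 10), cursors c1@3 c3@4 c2@10, authorship ..1......2
After op 3 (move_right): buffer="ftikintgni" (len 10), cursors c1@4 c3@5 c2@10, authorship ..1......2
After op 4 (insert('f')): buffer="ftikfifntgnif" (len 13), cursors c1@5 c3@7 c2@13, authorship ..1.1.3....22
After op 5 (delete): buffer="ftikintgni" (len 10), cursors c1@4 c3@5 c2@10, authorship ..1......2

Answer: ftikintgni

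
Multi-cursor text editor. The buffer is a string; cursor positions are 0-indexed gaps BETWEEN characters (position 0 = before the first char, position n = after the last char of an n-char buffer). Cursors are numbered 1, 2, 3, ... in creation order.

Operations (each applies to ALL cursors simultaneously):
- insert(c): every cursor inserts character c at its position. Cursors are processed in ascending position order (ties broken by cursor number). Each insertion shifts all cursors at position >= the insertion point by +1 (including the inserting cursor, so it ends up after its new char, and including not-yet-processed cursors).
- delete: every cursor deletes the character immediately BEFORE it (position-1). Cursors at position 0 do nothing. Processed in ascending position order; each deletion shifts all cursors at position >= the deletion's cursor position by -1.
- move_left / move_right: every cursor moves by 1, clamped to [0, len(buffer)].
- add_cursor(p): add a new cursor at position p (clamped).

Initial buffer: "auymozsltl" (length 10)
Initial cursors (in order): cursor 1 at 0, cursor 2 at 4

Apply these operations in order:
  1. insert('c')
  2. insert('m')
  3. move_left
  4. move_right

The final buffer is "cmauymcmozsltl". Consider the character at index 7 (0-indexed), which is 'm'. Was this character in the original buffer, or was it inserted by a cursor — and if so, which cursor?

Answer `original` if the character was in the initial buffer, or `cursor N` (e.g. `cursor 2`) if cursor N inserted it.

After op 1 (insert('c')): buffer="cauymcozsltl" (len 12), cursors c1@1 c2@6, authorship 1....2......
After op 2 (insert('m')): buffer="cmauymcmozsltl" (len 14), cursors c1@2 c2@8, authorship 11....22......
After op 3 (move_left): buffer="cmauymcmozsltl" (len 14), cursors c1@1 c2@7, authorship 11....22......
After op 4 (move_right): buffer="cmauymcmozsltl" (len 14), cursors c1@2 c2@8, authorship 11....22......
Authorship (.=original, N=cursor N): 1 1 . . . . 2 2 . . . . . .
Index 7: author = 2

Answer: cursor 2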